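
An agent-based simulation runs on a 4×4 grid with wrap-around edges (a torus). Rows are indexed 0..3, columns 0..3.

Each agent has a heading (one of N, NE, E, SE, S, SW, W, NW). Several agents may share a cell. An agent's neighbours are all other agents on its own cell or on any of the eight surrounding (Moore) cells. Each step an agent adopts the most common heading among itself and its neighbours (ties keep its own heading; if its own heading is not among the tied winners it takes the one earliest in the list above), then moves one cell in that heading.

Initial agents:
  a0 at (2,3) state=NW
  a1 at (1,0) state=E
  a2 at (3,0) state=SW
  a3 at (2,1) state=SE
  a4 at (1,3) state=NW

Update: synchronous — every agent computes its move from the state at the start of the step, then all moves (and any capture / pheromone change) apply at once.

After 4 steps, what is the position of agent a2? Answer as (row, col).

(1, 0)

t=1: a0@(1,2):NW a1@(0,3):NW a2@(0,3):SW a3@(3,2):SE a4@(0,2):NW
t=2: a0@(0,1):NW a1@(3,2):NW a2@(3,2):NW a3@(2,1):NW a4@(3,1):NW
t=3: a0@(3,0):NW a1@(2,1):NW a2@(2,1):NW a3@(1,0):NW a4@(2,0):NW
t=4: a0@(2,3):NW a1@(1,0):NW a2@(1,0):NW a3@(0,3):NW a4@(1,3):NW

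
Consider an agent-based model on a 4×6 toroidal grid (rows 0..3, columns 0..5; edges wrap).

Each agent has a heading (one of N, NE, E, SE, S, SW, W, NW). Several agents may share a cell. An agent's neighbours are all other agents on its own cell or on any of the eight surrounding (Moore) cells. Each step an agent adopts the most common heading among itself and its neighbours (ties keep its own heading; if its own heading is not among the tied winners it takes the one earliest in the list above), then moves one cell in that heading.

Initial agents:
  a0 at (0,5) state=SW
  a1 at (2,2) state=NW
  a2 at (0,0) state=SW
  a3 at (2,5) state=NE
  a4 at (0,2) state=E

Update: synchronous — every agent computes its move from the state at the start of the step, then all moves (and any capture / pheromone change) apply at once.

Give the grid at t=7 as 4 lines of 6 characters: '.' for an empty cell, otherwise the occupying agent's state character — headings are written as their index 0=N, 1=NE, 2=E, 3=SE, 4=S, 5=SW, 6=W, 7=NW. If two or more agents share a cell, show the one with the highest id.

......
......
......
.7.555

t=1: a0@(1,4):SW a1@(1,1):NW a2@(1,5):SW a3@(1,0):NE a4@(0,3):E
t=2: a0@(2,3):SW a1@(0,0):NW a2@(2,4):SW a3@(0,1):NE a4@(0,4):E
t=3: a0@(3,2):SW a1@(3,5):NW a2@(3,3):SW a3@(3,2):NE a4@(0,5):E
t=4: a0@(0,1):SW a1@(2,4):NW a2@(0,2):SW a3@(0,1):SW a4@(0,0):E
t=5: a0@(1,0):SW a1@(1,3):NW a2@(1,1):SW a3@(1,0):SW a4@(1,5):SW
t=6: a0@(2,5):SW a1@(0,2):NW a2@(2,0):SW a3@(2,5):SW a4@(2,4):SW
t=7: a0@(3,4):SW a1@(3,1):NW a2@(3,5):SW a3@(3,4):SW a4@(3,3):SW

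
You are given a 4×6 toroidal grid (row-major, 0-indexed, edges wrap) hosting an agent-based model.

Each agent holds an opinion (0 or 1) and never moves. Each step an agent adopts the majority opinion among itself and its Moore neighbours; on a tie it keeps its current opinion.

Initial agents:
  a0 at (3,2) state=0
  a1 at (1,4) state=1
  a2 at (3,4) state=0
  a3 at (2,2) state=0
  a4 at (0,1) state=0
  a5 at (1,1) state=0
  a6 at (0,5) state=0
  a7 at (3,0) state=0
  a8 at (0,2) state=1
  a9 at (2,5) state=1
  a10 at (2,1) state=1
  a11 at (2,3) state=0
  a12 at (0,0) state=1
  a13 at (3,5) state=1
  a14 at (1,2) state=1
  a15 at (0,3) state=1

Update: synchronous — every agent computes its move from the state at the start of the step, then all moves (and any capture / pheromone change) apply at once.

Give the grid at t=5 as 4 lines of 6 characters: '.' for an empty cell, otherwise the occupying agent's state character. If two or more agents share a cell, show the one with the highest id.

t=1: a0@(3,2):0 a1@(1,4):1 a2@(3,4):0 a3@(2,2):0 a4@(0,1):0 a5@(1,1):1 a6@(0,5):0 a7@(3,0):1 a8@(0,2):1 a9@(2,5):1 a10@(2,1):0 a11@(2,3):0 a12@(0,0):0 a13@(3,5):1 a14@(1,2):1 a15@(0,3):1
t=2: a0@(3,2):0 a1@(1,4):1 a2@(3,4):0 a3@(2,2):0 a4@(0,1):1 a5@(1,1):0 a6@(0,5):0 a7@(3,0):0 a8@(0,2):1 a9@(2,5):1 a10@(2,1):0 a11@(2,3):0 a12@(0,0):0 a13@(3,5):1 a14@(1,2):1 a15@(0,3):1
t=3: a0@(3,2):0 a1@(1,4):1 a2@(3,4):0 a3@(2,2):0 a4@(0,1):0 a5@(1,1):0 a6@(0,5):0 a7@(3,0):0 a8@(0,2):1 a9@(2,5):1 a10@(2,1):0 a11@(2,3):0 a12@(0,0):0 a13@(3,5):0 a14@(1,2):1 a15@(0,3):1
t=4: a0@(3,2):0 a1@(1,4):1 a2@(3,4):0 a3@(2,2):0 a4@(0,1):0 a5@(1,1):0 a6@(0,5):0 a7@(3,0):0 a8@(0,2):1 a9@(2,5):0 a10@(2,1):0 a11@(2,3):0 a12@(0,0):0 a13@(3,5):0 a14@(1,2):0 a15@(0,3):1
t=5: a0@(3,2):0 a1@(1,4):0 a2@(3,4):0 a3@(2,2):0 a4@(0,1):0 a5@(1,1):0 a6@(0,5):0 a7@(3,0):0 a8@(0,2):0 a9@(2,5):0 a10@(2,1):0 a11@(2,3):0 a12@(0,0):0 a13@(3,5):0 a14@(1,2):0 a15@(0,3):1

0001.0
.00.0.
.000.0
0.0.00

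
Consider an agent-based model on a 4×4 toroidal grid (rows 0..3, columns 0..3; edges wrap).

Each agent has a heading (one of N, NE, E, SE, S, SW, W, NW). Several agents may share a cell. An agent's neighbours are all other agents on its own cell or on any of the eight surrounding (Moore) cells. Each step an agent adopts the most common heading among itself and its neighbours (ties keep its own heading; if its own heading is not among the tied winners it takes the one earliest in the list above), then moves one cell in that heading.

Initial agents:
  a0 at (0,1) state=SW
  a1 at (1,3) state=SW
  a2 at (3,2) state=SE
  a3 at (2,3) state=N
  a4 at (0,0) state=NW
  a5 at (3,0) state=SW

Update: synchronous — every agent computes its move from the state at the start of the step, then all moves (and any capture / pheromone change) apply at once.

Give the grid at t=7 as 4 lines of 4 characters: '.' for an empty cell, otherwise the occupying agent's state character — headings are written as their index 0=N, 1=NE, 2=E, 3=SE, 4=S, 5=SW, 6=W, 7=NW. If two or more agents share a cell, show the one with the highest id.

5...
5...
.5..
.55.

t=1: a0@(1,0):SW a1@(2,2):SW a2@(0,3):SE a3@(3,2):SW a4@(1,3):SW a5@(0,3):SW
t=2: a0@(2,3):SW a1@(3,1):SW a2@(1,2):SW a3@(0,1):SW a4@(2,2):SW a5@(1,2):SW
t=3: a0@(3,2):SW a1@(0,0):SW a2@(2,1):SW a3@(1,0):SW a4@(3,1):SW a5@(2,1):SW
t=4: a0@(0,1):SW a1@(1,3):SW a2@(3,0):SW a3@(2,3):SW a4@(0,0):SW a5@(3,0):SW
t=5: a0@(1,0):SW a1@(2,2):SW a2@(0,3):SW a3@(3,2):SW a4@(1,3):SW a5@(0,3):SW
t=6: a0@(2,3):SW a1@(3,1):SW a2@(1,2):SW a3@(0,1):SW a4@(2,2):SW a5@(1,2):SW
t=7: a0@(3,2):SW a1@(0,0):SW a2@(2,1):SW a3@(1,0):SW a4@(3,1):SW a5@(2,1):SW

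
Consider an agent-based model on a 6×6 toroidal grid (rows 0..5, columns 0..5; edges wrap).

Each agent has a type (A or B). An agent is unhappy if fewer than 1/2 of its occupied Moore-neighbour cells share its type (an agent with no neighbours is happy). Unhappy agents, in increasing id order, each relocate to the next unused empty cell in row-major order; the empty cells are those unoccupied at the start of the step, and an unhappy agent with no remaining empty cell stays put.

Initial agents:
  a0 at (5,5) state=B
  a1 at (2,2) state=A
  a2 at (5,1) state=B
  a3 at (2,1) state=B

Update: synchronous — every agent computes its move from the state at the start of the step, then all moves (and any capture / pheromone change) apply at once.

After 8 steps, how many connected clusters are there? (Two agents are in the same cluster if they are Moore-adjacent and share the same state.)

t=1: a0@(5,5):B a1@(0,0):A a2@(5,1):B a3@(0,1):B
t=2: a0@(0,2):B a1@(0,3):A a2@(5,1):B a3@(0,1):B
t=3: a0@(0,2):B a1@(0,0):A a2@(5,1):B a3@(0,1):B
t=4: a0@(0,2):B a1@(0,3):A a2@(5,1):B a3@(0,1):B
t=5: a0@(0,2):B a1@(0,0):A a2@(5,1):B a3@(0,1):B
t=6: a0@(0,2):B a1@(0,3):A a2@(5,1):B a3@(0,1):B
t=7: a0@(0,2):B a1@(0,0):A a2@(5,1):B a3@(0,1):B
t=8: a0@(0,2):B a1@(0,3):A a2@(5,1):B a3@(0,1):B

2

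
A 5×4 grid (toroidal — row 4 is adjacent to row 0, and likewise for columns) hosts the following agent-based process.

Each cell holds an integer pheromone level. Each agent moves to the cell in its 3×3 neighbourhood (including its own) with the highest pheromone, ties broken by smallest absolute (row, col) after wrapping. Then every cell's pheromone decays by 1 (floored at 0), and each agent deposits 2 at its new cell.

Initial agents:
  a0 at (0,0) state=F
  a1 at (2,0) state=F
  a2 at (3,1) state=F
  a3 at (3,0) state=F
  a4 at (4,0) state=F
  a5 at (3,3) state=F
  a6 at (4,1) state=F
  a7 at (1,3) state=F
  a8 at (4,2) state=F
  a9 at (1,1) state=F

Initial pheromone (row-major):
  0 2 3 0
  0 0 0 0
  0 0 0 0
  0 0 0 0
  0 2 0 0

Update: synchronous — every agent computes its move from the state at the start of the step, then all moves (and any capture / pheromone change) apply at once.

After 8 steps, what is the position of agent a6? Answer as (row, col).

t=1: a0@(0,1) a1@(1,0) a2@(4,1) a3@(4,1) a4@(0,1) a5@(2,0) a6@(0,2) a7@(0,2) a8@(0,2) a9@(0,2) | pheromone: 0 5 10 0 / 2 0 0 0 / 2 0 0 0 / 0 0 0 0 / 0 5 0 0
t=2: a0@(0,2) a1@(0,1) a2@(0,2) a3@(0,2) a4@(0,2) a5@(1,0) a6@(0,2) a7@(0,2) a8@(0,2) a9@(0,2) | pheromone: 0 6 25 0 / 3 0 0 0 / 1 0 0 0 / 0 0 0 0 / 0 4 0 0
t=3: a0@(0,2) a1@(0,2) a2@(0,2) a3@(0,2) a4@(0,2) a5@(0,1) a6@(0,2) a7@(0,2) a8@(0,2) a9@(0,2) | pheromone: 0 7 42 0 / 2 0 0 0 / 0 0 0 0 / 0 0 0 0 / 0 3 0 0
t=4: a0@(0,2) a1@(0,2) a2@(0,2) a3@(0,2) a4@(0,2) a5@(0,2) a6@(0,2) a7@(0,2) a8@(0,2) a9@(0,2) | pheromone: 0 6 61 0 / 1 0 0 0 / 0 0 0 0 / 0 0 0 0 / 0 2 0 0
t=5: a0@(0,2) a1@(0,2) a2@(0,2) a3@(0,2) a4@(0,2) a5@(0,2) a6@(0,2) a7@(0,2) a8@(0,2) a9@(0,2) | pheromone: 0 5 80 0 / 0 0 0 0 / 0 0 0 0 / 0 0 0 0 / 0 1 0 0
t=6: a0@(0,2) a1@(0,2) a2@(0,2) a3@(0,2) a4@(0,2) a5@(0,2) a6@(0,2) a7@(0,2) a8@(0,2) a9@(0,2) | pheromone: 0 4 99 0 / 0 0 0 0 / 0 0 0 0 / 0 0 0 0 / 0 0 0 0
t=7: a0@(0,2) a1@(0,2) a2@(0,2) a3@(0,2) a4@(0,2) a5@(0,2) a6@(0,2) a7@(0,2) a8@(0,2) a9@(0,2) | pheromone: 0 3 118 0 / 0 0 0 0 / 0 0 0 0 / 0 0 0 0 / 0 0 0 0
t=8: a0@(0,2) a1@(0,2) a2@(0,2) a3@(0,2) a4@(0,2) a5@(0,2) a6@(0,2) a7@(0,2) a8@(0,2) a9@(0,2) | pheromone: 0 2 137 0 / 0 0 0 0 / 0 0 0 0 / 0 0 0 0 / 0 0 0 0

(0, 2)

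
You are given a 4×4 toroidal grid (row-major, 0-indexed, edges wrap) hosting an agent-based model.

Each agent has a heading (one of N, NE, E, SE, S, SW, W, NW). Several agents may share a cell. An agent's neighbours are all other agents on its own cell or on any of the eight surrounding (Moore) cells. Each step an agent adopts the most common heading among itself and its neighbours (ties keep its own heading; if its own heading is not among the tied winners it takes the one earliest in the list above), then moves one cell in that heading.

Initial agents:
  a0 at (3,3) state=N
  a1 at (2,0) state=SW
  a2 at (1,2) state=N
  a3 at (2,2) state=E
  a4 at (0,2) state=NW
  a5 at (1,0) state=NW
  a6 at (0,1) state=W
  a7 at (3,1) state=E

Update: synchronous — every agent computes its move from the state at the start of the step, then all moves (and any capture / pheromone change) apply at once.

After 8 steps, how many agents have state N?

8

t=1: a0@(2,3):N a1@(3,3):SW a2@(0,2):N a3@(2,3):E a4@(3,2):N a5@(0,3):NW a6@(3,0):NW a7@(3,2):E
t=2: a0@(1,3):N a1@(2,3):N a2@(3,2):N a3@(2,0):E a4@(2,2):N a5@(3,2):NW a6@(2,3):NW a7@(2,2):N
t=3: a0@(0,3):N a1@(1,3):N a2@(2,2):N a3@(1,0):N a4@(1,2):N a5@(2,2):N a6@(1,3):N a7@(1,2):N
t=4: a0@(3,3):N a1@(0,3):N a2@(1,2):N a3@(0,0):N a4@(0,2):N a5@(1,2):N a6@(0,3):N a7@(0,2):N
t=5: a0@(2,3):N a1@(3,3):N a2@(0,2):N a3@(3,0):N a4@(3,2):N a5@(0,2):N a6@(3,3):N a7@(3,2):N
t=6: a0@(1,3):N a1@(2,3):N a2@(3,2):N a3@(2,0):N a4@(2,2):N a5@(3,2):N a6@(2,3):N a7@(2,2):N
t=7: a0@(0,3):N a1@(1,3):N a2@(2,2):N a3@(1,0):N a4@(1,2):N a5@(2,2):N a6@(1,3):N a7@(1,2):N
t=8: a0@(3,3):N a1@(0,3):N a2@(1,2):N a3@(0,0):N a4@(0,2):N a5@(1,2):N a6@(0,3):N a7@(0,2):N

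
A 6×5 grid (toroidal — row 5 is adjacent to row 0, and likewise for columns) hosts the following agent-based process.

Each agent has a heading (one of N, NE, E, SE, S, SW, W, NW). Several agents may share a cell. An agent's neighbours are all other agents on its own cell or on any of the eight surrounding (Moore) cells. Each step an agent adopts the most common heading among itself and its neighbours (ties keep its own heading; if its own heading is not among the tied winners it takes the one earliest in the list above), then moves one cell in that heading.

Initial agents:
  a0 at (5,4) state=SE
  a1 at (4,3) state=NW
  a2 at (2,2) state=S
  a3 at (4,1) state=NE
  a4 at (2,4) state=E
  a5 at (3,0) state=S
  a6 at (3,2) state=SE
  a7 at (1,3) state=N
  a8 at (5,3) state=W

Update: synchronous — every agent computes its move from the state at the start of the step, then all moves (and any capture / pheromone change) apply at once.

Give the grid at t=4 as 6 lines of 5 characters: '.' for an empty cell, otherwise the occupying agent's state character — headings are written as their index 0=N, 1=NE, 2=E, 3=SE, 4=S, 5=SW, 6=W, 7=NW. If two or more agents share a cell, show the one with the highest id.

t=1: a0@(0,0):SE a1@(5,4):SE a2@(3,2):S a3@(3,2):NE a4@(2,0):E a5@(4,0):S a6@(4,3):SE a7@(0,3):N a8@(5,2):W
t=2: a0@(1,1):SE a1@(0,0):SE a2@(4,2):S a3@(2,3):NE a4@(2,1):E a5@(5,0):S a6@(5,4):SE a7@(5,3):N a8@(5,1):W
t=3: a0@(2,2):SE a1@(1,1):SE a2@(5,2):S a3@(1,4):NE a4@(2,2):E a5@(0,1):SE a6@(0,0):SE a7@(4,3):N a8@(0,1):S
t=4: a0@(3,3):SE a1@(2,2):SE a2@(0,2):S a3@(0,0):NE a4@(3,3):SE a5@(1,2):SE a6@(1,1):SE a7@(3,3):N a8@(1,2):SE

1.4..
.33..
..3..
...0.
.....
.....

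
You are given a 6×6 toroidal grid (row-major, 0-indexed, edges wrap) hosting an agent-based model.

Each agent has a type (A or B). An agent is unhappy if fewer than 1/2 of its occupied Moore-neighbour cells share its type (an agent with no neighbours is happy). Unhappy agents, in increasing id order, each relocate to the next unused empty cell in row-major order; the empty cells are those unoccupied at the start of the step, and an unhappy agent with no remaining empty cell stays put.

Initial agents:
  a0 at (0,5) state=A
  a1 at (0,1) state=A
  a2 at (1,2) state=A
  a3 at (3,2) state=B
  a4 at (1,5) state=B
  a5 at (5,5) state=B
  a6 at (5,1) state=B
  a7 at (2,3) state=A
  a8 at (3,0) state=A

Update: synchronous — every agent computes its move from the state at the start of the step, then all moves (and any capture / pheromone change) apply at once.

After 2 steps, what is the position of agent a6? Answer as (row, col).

t=1: a0@(0,0):A a1@(0,1):A a2@(1,2):A a3@(0,2):B a4@(0,3):B a5@(0,4):B a6@(1,0):B a7@(2,3):A a8@(3,0):A
t=2: a0@(0,0):A a1@(0,1):A a2@(1,2):A a3@(0,5):B a4@(0,3):B a5@(0,4):B a6@(1,1):B a7@(2,3):A a8@(3,0):A

(1, 1)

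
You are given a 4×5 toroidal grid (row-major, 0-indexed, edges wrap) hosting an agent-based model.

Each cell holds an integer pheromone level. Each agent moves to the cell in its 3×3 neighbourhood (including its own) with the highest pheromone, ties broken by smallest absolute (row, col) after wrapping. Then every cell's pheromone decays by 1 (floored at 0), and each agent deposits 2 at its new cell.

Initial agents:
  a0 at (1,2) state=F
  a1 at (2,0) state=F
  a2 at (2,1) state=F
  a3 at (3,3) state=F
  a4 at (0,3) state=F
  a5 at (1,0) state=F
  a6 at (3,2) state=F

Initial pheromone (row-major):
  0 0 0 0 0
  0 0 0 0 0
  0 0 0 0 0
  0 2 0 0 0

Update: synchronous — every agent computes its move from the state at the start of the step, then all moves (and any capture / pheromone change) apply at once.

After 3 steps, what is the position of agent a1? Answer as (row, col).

(3, 1)

t=1: a0@(0,1) a1@(3,1) a2@(3,1) a3@(0,2) a4@(0,2) a5@(0,0) a6@(3,1) | pheromone: 2 2 4 0 0 / 0 0 0 0 0 / 0 0 0 0 0 / 0 7 0 0 0
t=2: a0@(3,1) a1@(3,1) a2@(3,1) a3@(3,1) a4@(3,1) a5@(3,1) a6@(3,1) | pheromone: 1 1 3 0 0 / 0 0 0 0 0 / 0 0 0 0 0 / 0 20 0 0 0
t=3: a0@(3,1) a1@(3,1) a2@(3,1) a3@(3,1) a4@(3,1) a5@(3,1) a6@(3,1) | pheromone: 0 0 2 0 0 / 0 0 0 0 0 / 0 0 0 0 0 / 0 33 0 0 0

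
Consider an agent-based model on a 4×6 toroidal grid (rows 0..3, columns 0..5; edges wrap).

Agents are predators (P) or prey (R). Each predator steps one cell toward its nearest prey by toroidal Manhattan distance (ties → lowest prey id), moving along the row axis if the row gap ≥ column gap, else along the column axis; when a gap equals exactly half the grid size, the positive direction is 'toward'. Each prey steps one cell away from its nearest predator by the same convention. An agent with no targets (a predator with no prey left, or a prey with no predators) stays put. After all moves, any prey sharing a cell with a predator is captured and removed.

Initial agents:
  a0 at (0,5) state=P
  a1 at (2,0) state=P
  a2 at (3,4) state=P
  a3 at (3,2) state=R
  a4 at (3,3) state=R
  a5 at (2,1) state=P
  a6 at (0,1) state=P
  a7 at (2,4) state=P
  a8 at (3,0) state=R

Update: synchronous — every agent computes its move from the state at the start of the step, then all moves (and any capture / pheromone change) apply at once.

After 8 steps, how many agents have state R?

1

t=1: a0@(3,5):P a1@(3,0):P a2@(3,3):P a4@(3,2):R a5@(3,1):P a6@(3,1):P a7@(3,4):P a8@(0,0):R
t=2: a0@(0,5):P a1@(0,0):P a2@(3,2):P a4@(3,1):R a5@(3,2):P a6@(3,2):P a7@(3,3):P a8@(1,0):R
t=3: a0@(1,5):P a1@(1,0):P a2@(3,1):P a4@(3,0):R a5@(3,1):P a6@(3,1):P a7@(3,2):P a8@(2,0):R
t=4: a0@(2,5):P a1@(2,0):P a2@(3,0):P a4@(3,5):R a5@(3,0):P a6@(3,0):P a7@(3,1):P
t=5: a0@(3,5):P a1@(3,0):P a2@(3,5):P a4@(0,5):R a5@(3,5):P a6@(3,5):P a7@(3,0):P
t=6: a0@(0,5):P a1@(0,0):P a2@(0,5):P a4@(1,5):R a5@(0,5):P a6@(0,5):P a7@(0,0):P
t=7: a0@(1,5):P a1@(1,0):P a2@(1,5):P a4@(2,5):R a5@(1,5):P a6@(1,5):P a7@(1,0):P
t=8: a0@(2,5):P a1@(2,0):P a2@(2,5):P a4@(3,5):R a5@(2,5):P a6@(2,5):P a7@(2,0):P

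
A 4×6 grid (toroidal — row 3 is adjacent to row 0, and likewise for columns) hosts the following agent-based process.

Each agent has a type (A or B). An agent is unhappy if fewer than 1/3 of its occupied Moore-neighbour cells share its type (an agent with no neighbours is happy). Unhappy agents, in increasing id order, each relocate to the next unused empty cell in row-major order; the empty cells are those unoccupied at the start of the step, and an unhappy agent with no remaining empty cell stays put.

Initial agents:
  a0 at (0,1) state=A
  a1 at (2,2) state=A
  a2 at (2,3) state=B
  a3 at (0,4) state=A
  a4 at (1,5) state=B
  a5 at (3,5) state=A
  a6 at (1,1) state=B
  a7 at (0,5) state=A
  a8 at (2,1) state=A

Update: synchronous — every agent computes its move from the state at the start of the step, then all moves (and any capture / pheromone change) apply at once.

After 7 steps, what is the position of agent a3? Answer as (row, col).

t=1: a0@(0,0):A a1@(2,2):A a2@(0,2):B a3@(0,4):A a4@(0,3):B a5@(3,5):A a6@(1,0):B a7@(0,5):A a8@(2,1):A
t=2: a0@(0,0):A a1@(2,2):A a2@(0,2):B a3@(0,4):A a4@(0,3):B a5@(3,5):A a6@(0,1):B a7@(0,5):A a8@(2,1):A
t=3: (unchanged — steady state)

(0, 4)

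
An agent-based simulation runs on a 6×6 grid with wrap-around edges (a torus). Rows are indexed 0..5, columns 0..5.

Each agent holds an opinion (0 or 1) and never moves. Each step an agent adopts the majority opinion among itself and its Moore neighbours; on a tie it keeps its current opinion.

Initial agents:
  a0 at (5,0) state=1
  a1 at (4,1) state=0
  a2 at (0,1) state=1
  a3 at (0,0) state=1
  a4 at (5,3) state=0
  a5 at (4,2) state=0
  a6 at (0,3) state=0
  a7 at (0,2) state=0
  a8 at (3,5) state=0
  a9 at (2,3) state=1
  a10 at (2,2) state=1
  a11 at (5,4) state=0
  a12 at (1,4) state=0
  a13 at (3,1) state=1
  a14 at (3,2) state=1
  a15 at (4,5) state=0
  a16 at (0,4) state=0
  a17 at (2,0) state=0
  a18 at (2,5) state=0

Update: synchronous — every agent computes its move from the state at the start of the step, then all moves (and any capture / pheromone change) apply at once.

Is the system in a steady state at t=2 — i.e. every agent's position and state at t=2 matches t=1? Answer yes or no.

t=1: a0@(5,0):1 a1@(4,1):1 a2@(0,1):1 a3@(0,0):1 a4@(5,3):0 a5@(4,2):0 a6@(0,3):0 a7@(0,2):0 a8@(3,5):0 a9@(2,3):1 a10@(2,2):1 a11@(5,4):0 a12@(1,4):0 a13@(3,1):1 a14@(3,2):1 a15@(4,5):0 a16@(0,4):0 a17@(2,0):0 a18@(2,5):0
t=2: a0@(5,0):1 a1@(4,1):1 a2@(0,1):1 a3@(0,0):1 a4@(5,3):0 a5@(4,2):1 a6@(0,3):0 a7@(0,2):0 a8@(3,5):0 a9@(2,3):1 a10@(2,2):1 a11@(5,4):0 a12@(1,4):0 a13@(3,1):1 a14@(3,2):1 a15@(4,5):0 a16@(0,4):0 a17@(2,0):0 a18@(2,5):0

no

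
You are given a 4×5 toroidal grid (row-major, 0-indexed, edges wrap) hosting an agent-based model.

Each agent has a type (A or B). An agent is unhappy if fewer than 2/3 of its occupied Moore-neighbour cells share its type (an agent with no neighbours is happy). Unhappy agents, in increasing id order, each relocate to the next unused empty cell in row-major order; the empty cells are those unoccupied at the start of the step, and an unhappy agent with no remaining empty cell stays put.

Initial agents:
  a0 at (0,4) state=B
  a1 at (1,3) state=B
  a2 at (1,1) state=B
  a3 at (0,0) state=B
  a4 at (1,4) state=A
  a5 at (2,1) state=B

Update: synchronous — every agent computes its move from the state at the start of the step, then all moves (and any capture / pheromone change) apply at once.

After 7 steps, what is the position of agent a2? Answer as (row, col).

(1, 1)

t=1: a0@(0,4):B a1@(0,1):B a2@(1,1):B a3@(0,0):B a4@(0,2):A a5@(2,1):B
t=2: a0@(0,4):B a1@(0,1):B a2@(1,1):B a3@(0,0):B a4@(0,3):A a5@(2,1):B
t=3: a0@(0,2):B a1@(0,1):B a2@(1,1):B a3@(0,0):B a4@(1,0):A a5@(2,1):B
t=4: a0@(0,2):B a1@(0,1):B a2@(1,1):B a3@(0,0):B a4@(0,3):A a5@(0,4):B
t=5: a0@(0,2):B a1@(0,1):B a2@(1,1):B a3@(0,0):B a4@(1,0):A a5@(1,2):B
t=6: a0@(0,2):B a1@(0,1):B a2@(1,1):B a3@(0,0):B a4@(0,3):A a5@(1,2):B
t=7: a0@(0,2):B a1@(0,1):B a2@(1,1):B a3@(0,0):B a4@(0,4):A a5@(1,2):B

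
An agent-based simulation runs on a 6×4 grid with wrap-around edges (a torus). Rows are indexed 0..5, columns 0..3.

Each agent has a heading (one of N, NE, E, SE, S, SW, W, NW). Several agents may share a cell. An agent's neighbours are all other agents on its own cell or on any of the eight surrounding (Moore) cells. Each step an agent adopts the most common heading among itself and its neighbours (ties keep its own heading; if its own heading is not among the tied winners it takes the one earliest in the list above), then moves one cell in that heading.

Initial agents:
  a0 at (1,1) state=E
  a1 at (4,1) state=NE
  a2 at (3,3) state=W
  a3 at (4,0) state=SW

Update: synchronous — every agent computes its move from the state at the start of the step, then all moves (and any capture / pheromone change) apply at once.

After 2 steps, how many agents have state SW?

t=1: a0@(1,2):E a1@(3,2):NE a2@(3,2):W a3@(5,3):SW
t=2: a0@(1,3):E a1@(2,3):NE a2@(3,1):W a3@(0,2):SW

1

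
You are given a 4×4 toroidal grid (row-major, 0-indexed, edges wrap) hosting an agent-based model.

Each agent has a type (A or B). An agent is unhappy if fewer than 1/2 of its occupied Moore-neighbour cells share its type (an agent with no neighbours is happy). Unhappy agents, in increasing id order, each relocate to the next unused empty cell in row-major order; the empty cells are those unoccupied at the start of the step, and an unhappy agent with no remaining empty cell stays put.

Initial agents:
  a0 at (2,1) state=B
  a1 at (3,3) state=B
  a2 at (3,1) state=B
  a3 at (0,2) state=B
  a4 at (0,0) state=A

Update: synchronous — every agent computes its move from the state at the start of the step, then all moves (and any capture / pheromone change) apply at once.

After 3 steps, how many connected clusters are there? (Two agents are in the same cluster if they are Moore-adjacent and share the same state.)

2

t=1: a0@(2,1):B a1@(3,3):B a2@(3,1):B a3@(0,2):B a4@(0,1):A
t=2: a0@(2,1):B a1@(3,3):B a2@(3,1):B a3@(0,2):B a4@(0,0):A
t=3: a0@(2,1):B a1@(3,3):B a2@(3,1):B a3@(0,2):B a4@(0,1):A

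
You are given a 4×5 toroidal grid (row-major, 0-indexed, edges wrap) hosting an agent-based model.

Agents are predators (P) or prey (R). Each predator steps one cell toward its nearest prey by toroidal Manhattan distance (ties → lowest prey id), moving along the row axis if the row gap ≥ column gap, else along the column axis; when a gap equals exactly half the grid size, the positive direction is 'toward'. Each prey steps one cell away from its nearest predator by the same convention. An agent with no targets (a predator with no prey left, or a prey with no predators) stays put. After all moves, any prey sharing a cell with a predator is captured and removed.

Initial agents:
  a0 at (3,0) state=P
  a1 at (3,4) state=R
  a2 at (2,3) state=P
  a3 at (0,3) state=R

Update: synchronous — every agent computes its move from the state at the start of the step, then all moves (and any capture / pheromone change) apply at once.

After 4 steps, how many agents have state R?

0

t=1: a0@(3,4):P a2@(3,3):P
t=2: (unchanged — steady state)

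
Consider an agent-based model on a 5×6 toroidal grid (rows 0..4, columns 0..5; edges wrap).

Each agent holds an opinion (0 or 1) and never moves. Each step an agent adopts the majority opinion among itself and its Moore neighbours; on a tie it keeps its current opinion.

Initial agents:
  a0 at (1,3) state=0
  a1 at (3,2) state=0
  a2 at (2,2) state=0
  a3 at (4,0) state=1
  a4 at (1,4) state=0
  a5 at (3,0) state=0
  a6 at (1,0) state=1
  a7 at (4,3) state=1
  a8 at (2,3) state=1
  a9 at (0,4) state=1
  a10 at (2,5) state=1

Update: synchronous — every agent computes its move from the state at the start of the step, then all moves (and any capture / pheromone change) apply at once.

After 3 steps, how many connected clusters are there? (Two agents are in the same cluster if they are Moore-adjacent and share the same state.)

t=1: a0@(1,3):0 a1@(3,2):0 a2@(2,2):0 a3@(4,0):1 a4@(1,4):1 a5@(3,0):1 a6@(1,0):1 a7@(4,3):1 a8@(2,3):0 a9@(0,4):1 a10@(2,5):1
t=2: (unchanged — steady state)

2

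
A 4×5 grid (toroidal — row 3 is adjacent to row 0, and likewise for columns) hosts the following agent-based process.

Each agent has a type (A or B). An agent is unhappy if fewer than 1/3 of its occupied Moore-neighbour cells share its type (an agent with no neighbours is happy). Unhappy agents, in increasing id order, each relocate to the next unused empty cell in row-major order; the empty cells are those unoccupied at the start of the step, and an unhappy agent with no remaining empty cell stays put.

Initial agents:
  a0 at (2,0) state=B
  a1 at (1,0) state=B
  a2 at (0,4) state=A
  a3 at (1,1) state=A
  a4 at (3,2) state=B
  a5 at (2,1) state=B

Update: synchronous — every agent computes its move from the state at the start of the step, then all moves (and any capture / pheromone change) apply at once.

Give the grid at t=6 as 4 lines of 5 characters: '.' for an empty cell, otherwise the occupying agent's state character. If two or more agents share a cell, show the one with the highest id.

AA...
B....
BB...
..B..

t=1: a0@(2,0):B a1@(1,0):B a2@(0,0):A a3@(0,1):A a4@(3,2):B a5@(2,1):B
t=2: (unchanged — steady state)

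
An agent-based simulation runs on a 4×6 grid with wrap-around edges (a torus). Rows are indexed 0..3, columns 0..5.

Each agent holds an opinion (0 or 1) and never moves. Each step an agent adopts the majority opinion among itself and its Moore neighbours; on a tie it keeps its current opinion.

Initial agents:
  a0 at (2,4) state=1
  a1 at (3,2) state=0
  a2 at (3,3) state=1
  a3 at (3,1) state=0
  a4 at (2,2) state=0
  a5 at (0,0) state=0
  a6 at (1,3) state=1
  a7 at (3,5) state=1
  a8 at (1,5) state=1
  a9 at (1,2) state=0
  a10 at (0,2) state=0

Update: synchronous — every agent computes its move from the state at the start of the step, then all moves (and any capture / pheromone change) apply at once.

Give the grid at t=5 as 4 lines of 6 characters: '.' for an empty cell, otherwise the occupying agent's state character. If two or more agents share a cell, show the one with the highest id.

t=1: a0@(2,4):1 a1@(3,2):0 a2@(3,3):0 a3@(3,1):0 a4@(2,2):0 a5@(0,0):0 a6@(1,3):0 a7@(3,5):1 a8@(1,5):1 a9@(1,2):0 a10@(0,2):0
t=2: (unchanged — steady state)

0.0...
..00.1
..0.1.
.000.1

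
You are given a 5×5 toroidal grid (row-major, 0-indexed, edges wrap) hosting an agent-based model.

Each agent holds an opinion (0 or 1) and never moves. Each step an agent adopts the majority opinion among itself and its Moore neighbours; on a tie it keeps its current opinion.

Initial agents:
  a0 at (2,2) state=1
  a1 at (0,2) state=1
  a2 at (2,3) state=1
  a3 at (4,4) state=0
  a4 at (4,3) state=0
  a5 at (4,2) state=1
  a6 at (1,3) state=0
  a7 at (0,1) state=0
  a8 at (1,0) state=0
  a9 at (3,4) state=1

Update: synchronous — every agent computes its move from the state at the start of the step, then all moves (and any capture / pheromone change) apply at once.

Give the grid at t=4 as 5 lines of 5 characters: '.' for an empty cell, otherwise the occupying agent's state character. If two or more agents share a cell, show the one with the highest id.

.01..
0..1.
..11.
....1
..111

t=1: a0@(2,2):1 a1@(0,2):0 a2@(2,3):1 a3@(4,4):0 a4@(4,3):1 a5@(4,2):1 a6@(1,3):1 a7@(0,1):0 a8@(1,0):0 a9@(3,4):1
t=2: a0@(2,2):1 a1@(0,2):1 a2@(2,3):1 a3@(4,4):1 a4@(4,3):1 a5@(4,2):1 a6@(1,3):1 a7@(0,1):0 a8@(1,0):0 a9@(3,4):1
t=3: (unchanged — steady state)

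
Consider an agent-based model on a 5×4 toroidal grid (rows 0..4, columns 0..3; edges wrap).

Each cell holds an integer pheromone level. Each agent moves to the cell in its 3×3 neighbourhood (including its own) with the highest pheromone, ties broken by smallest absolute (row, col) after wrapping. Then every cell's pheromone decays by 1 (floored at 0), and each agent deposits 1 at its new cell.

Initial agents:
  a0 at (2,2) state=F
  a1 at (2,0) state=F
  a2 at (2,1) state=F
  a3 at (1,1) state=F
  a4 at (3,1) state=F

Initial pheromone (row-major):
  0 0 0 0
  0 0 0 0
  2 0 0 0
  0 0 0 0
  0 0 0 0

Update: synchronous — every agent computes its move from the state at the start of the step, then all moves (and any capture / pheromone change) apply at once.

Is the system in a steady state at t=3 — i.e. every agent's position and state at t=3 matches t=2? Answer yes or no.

t=1: a0@(1,1) a1@(2,0) a2@(2,0) a3@(2,0) a4@(2,0) | pheromone: 0 0 0 0 / 0 1 0 0 / 5 0 0 0 / 0 0 0 0 / 0 0 0 0
t=2: a0@(2,0) a1@(2,0) a2@(2,0) a3@(2,0) a4@(2,0) | pheromone: 0 0 0 0 / 0 0 0 0 / 9 0 0 0 / 0 0 0 0 / 0 0 0 0
t=3: a0@(2,0) a1@(2,0) a2@(2,0) a3@(2,0) a4@(2,0) | pheromone: 0 0 0 0 / 0 0 0 0 / 13 0 0 0 / 0 0 0 0 / 0 0 0 0

yes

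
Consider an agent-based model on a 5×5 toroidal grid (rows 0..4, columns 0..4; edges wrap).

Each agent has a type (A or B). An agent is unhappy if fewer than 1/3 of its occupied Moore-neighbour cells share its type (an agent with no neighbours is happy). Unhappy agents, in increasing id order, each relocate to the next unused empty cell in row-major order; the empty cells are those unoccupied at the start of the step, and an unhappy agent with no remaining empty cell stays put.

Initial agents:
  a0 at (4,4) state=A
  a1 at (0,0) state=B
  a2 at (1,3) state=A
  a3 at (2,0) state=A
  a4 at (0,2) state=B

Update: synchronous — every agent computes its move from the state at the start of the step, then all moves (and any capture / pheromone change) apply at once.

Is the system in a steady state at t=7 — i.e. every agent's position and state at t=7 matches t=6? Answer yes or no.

yes

t=1: a0@(0,1):A a1@(0,3):B a2@(0,4):A a3@(2,0):A a4@(1,0):B
t=2: a0@(0,0):A a1@(0,2):B a2@(1,1):A a3@(1,2):A a4@(1,3):B
t=3: (unchanged — steady state)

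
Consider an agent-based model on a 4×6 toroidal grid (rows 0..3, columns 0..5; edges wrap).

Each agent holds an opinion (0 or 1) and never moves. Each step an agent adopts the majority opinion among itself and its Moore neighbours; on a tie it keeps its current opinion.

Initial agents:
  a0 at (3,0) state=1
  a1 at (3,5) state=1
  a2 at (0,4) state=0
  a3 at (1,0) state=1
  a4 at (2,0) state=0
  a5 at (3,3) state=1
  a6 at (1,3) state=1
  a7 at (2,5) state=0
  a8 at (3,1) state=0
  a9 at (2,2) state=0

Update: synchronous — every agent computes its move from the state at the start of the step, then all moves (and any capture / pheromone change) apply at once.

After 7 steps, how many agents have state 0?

10

t=1: a0@(3,0):0 a1@(3,5):0 a2@(0,4):1 a3@(1,0):0 a4@(2,0):0 a5@(3,3):0 a6@(1,3):0 a7@(2,5):1 a8@(3,1):0 a9@(2,2):0
t=2: a0@(3,0):0 a1@(3,5):0 a2@(0,4):0 a3@(1,0):0 a4@(2,0):0 a5@(3,3):0 a6@(1,3):0 a7@(2,5):0 a8@(3,1):0 a9@(2,2):0
t=3: (unchanged — steady state)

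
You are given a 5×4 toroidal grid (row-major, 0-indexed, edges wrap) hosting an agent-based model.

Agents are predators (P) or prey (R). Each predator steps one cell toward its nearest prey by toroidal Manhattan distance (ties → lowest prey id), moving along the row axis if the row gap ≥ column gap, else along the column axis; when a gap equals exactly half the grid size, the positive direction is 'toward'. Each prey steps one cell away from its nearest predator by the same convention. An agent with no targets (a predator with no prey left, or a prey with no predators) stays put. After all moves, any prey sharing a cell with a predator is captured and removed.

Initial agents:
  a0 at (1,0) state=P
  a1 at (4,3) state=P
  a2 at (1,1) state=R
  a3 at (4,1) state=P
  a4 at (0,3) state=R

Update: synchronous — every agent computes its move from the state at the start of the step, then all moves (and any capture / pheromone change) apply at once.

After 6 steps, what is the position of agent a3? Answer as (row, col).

(4, 2)

t=1: a0@(1,1):P a1@(0,3):P a2@(1,2):R a3@(0,1):P a4@(1,3):R
t=2: a0@(1,2):P a1@(1,3):P a3@(1,1):P a4@(2,3):R
t=3: a0@(2,2):P a1@(2,3):P a3@(1,2):P a4@(3,3):R
t=4: a0@(3,2):P a1@(3,3):P a3@(2,2):P a4@(4,3):R
t=5: a0@(4,2):P a1@(4,3):P a3@(3,2):P a4@(0,3):R
t=6: a0@(0,2):P a1@(0,3):P a3@(4,2):P a4@(1,3):R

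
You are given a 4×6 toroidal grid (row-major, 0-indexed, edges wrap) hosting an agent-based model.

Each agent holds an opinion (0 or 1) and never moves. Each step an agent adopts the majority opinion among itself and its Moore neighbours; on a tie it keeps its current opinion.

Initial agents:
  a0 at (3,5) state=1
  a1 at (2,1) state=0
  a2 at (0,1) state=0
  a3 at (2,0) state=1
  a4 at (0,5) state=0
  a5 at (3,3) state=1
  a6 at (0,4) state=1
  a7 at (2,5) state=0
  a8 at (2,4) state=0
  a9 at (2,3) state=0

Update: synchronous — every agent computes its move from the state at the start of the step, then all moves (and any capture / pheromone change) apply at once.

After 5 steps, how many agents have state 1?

5

t=1: a0@(3,5):1 a1@(2,1):0 a2@(0,1):0 a3@(2,0):1 a4@(0,5):1 a5@(3,3):1 a6@(0,4):1 a7@(2,5):0 a8@(2,4):0 a9@(2,3):0
t=2: (unchanged — steady state)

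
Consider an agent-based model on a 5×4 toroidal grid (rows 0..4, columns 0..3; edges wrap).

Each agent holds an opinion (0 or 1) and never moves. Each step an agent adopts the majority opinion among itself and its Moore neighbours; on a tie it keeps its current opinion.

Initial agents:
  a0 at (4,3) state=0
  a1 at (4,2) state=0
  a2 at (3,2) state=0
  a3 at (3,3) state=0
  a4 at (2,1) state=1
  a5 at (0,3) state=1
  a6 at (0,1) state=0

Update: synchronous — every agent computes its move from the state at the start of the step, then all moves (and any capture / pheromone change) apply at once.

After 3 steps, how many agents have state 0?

6

t=1: a0@(4,3):0 a1@(4,2):0 a2@(3,2):0 a3@(3,3):0 a4@(2,1):1 a5@(0,3):0 a6@(0,1):0
t=2: (unchanged — steady state)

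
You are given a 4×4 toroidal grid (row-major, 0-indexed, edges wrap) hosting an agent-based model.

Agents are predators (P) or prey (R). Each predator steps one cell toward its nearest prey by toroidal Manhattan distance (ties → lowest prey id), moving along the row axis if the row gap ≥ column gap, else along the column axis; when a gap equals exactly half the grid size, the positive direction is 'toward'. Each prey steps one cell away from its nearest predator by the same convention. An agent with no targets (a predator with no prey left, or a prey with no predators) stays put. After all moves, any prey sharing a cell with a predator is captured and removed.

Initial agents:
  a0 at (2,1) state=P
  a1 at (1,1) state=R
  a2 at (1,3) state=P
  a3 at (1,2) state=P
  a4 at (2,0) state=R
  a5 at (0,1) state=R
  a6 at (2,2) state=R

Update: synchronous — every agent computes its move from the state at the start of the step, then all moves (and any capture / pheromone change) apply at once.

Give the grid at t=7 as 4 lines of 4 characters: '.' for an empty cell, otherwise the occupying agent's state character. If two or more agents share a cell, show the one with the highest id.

t=1: a0@(1,1):P a1@(0,1):R a2@(1,0):P a3@(1,1):P a4@(2,3):R a5@(3,1):R a6@(2,3):R
t=2: a0@(0,1):P a1@(3,1):R a2@(0,0):P a3@(0,1):P a4@(3,3):R a5@(2,1):R a6@(3,3):R
t=3: a0@(3,1):P a1@(2,1):R a2@(3,0):P a3@(3,1):P a4@(2,3):R a5@(1,1):R a6@(2,3):R
t=4: a0@(2,1):P a1@(1,1):R a2@(2,0):P a3@(2,1):P a4@(1,3):R a5@(0,1):R a6@(1,3):R
t=5: a0@(1,1):P a1@(0,1):R a2@(1,0):P a3@(1,1):P a4@(0,3):R a5@(3,1):R a6@(0,3):R
t=6: a0@(0,1):P a1@(3,1):R a2@(0,0):P a3@(0,1):P a4@(3,3):R a5@(2,1):R a6@(3,3):R
t=7: a0@(3,1):P a1@(2,1):R a2@(3,0):P a3@(3,1):P a4@(2,3):R a5@(1,1):R a6@(2,3):R

....
.R..
.R.R
PP..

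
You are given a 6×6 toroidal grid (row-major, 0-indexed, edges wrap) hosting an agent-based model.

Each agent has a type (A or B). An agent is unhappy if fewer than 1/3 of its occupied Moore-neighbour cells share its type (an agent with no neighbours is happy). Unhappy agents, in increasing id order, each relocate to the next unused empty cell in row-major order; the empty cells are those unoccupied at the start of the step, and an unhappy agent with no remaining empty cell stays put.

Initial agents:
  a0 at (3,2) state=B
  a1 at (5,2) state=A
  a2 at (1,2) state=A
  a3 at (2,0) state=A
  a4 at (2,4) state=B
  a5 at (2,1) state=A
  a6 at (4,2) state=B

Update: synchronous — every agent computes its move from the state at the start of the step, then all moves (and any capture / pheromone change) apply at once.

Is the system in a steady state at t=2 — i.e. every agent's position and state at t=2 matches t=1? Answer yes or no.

t=1: a0@(3,2):B a1@(0,0):A a2@(1,2):A a3@(2,0):A a4@(2,4):B a5@(2,1):A a6@(4,2):B
t=2: (unchanged — steady state)

yes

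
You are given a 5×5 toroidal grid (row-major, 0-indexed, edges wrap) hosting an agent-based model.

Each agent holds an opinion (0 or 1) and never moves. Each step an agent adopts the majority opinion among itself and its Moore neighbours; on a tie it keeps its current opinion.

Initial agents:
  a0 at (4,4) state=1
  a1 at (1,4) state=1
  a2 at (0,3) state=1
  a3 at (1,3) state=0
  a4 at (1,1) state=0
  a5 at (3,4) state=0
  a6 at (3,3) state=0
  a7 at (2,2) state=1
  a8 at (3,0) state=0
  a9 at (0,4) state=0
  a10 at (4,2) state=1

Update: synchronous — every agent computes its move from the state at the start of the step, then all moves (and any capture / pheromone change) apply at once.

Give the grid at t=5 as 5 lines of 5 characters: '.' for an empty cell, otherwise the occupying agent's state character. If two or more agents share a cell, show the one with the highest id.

t=1: a0@(4,4):0 a1@(1,4):1 a2@(0,3):1 a3@(1,3):1 a4@(1,1):0 a5@(3,4):0 a6@(3,3):1 a7@(2,2):0 a8@(3,0):0 a9@(0,4):1 a10@(4,2):1
t=2: a0@(4,4):0 a1@(1,4):1 a2@(0,3):1 a3@(1,3):1 a4@(1,1):0 a5@(3,4):0 a6@(3,3):0 a7@(2,2):0 a8@(3,0):0 a9@(0,4):1 a10@(4,2):1
t=3: (unchanged — steady state)

...11
.0.11
..0..
0..00
..1.0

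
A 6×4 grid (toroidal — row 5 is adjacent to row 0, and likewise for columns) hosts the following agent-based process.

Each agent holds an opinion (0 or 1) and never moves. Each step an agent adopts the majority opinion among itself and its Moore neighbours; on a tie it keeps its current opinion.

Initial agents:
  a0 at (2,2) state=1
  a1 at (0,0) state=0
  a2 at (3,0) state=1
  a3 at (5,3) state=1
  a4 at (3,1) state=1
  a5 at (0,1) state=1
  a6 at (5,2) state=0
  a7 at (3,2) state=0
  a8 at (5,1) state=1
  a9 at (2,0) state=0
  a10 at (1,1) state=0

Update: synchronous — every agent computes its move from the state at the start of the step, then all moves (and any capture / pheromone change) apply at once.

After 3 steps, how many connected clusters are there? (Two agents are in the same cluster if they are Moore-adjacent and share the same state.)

3

t=1: a0@(2,2):1 a1@(0,0):1 a2@(3,0):1 a3@(5,3):0 a4@(3,1):1 a5@(0,1):0 a6@(5,2):1 a7@(3,2):1 a8@(5,1):1 a9@(2,0):0 a10@(1,1):0
t=2: a0@(2,2):1 a1@(0,0):0 a2@(3,0):1 a3@(5,3):1 a4@(3,1):1 a5@(0,1):1 a6@(5,2):1 a7@(3,2):1 a8@(5,1):1 a9@(2,0):0 a10@(1,1):0
t=3: a0@(2,2):1 a1@(0,0):1 a2@(3,0):1 a3@(5,3):1 a4@(3,1):1 a5@(0,1):1 a6@(5,2):1 a7@(3,2):1 a8@(5,1):1 a9@(2,0):0 a10@(1,1):0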